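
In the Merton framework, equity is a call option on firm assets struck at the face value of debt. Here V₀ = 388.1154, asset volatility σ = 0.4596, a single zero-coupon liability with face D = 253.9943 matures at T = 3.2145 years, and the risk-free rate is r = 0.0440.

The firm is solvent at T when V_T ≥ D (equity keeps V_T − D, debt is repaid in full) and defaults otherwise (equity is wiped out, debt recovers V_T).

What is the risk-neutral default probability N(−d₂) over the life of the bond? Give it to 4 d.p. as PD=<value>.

PD=0.3920

d₁ = [ln(V₀/D) + (r + σ²/2)T] / (σ√T)
   = [ln(388.1154/253.9943) + (0.0440 + 0.5·0.4596²)·3.2145] / (0.4596·√3.2145)
   = [0.423991 + 0.480941] / 0.824018 = 1.098194
d₂ = d₁ − σ√T = 1.098194 − 0.824018 = 0.274176
risk-neutral PD = N(−d₂) = N(-0.274176) = 0.391975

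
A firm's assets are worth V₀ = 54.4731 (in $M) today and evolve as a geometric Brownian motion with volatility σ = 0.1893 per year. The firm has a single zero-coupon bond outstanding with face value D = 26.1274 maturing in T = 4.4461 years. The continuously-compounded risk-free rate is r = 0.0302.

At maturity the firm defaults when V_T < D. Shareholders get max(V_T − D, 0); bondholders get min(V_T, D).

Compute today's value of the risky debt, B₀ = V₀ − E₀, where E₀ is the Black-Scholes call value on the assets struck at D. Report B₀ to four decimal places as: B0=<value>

B0=22.7723

d₁ = [ln(V₀/D) + (r + σ²/2)T] / (σ√T)
   = [ln(54.4731/26.1274) + (0.0302 + 0.5·0.1893²)·4.4461] / (0.1893·√4.4461)
   = [0.734722 + 0.213934] / 0.399154 = 2.376669
d₂ = d₁ − σ√T = 2.376669 − 0.399154 = 1.977516
N(d₁) = 0.991265,  N(d₂) = 0.976008,  e^(−rT) = 0.874352
E₀ = V₀·N(d₁) − D·e^(−rT)·N(d₂)
   = 54.4731·0.991265 − 26.1274·0.874352·0.976008 = 31.700819
B₀ = V₀ − E₀ = 54.4731 − 31.700819 = 22.772281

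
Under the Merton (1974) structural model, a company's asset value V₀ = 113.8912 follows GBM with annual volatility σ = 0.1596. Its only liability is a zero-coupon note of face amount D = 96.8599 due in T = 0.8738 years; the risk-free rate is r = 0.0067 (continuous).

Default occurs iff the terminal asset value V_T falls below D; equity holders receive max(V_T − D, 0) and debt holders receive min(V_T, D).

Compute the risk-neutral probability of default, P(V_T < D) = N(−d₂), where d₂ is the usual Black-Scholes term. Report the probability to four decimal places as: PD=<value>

PD=0.1468

d₁ = [ln(V₀/D) + (r + σ²/2)T] / (σ√T)
   = [ln(113.8912/96.8599) + (0.0067 + 0.5·0.1596²)·0.8738] / (0.1596·√0.8738)
   = [0.161978 + 0.016983] / 0.149190 = 1.199555
d₂ = d₁ − σ√T = 1.199555 − 0.149190 = 1.050365
risk-neutral PD = N(−d₂) = N(-1.050365) = 0.146775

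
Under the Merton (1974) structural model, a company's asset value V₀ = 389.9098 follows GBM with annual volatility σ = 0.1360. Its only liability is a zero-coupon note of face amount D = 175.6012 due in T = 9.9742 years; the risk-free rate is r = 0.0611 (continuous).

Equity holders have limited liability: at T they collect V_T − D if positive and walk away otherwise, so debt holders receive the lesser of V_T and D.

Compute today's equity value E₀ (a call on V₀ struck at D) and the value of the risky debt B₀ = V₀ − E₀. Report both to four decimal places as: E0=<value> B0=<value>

E0=294.4530 B0=95.4568

d₁ = [ln(V₀/D) + (r + σ²/2)T] / (σ√T)
   = [ln(389.9098/175.6012) + (0.0611 + 0.5·0.1360²)·9.9742] / (0.1360·√9.9742)
   = [0.797700 + 0.701665] / 0.429515 = 3.490836
d₂ = d₁ − σ√T = 3.490836 − 0.429515 = 3.061321
N(d₁) = 0.999759,  N(d₂) = 0.998898,  e^(−rT) = 0.543664
E₀ = V₀·N(d₁) − D·e^(−rT)·N(d₂)
   = 389.9098·0.999759 − 175.6012·0.543664·0.998898 = 294.453040
B₀ = V₀ − E₀ = 389.9098 − 294.453040 = 95.456760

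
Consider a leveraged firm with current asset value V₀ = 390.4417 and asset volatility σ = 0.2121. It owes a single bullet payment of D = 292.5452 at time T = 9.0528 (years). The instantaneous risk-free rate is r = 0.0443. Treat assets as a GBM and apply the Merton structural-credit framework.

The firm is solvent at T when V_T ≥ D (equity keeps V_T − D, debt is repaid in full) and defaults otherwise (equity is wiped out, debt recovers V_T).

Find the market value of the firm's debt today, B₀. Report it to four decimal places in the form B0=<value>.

d₁ = [ln(V₀/D) + (r + σ²/2)T] / (σ√T)
   = [ln(390.4417/292.5452) + (0.0443 + 0.5·0.2121²)·9.0528] / (0.2121·√9.0528)
   = [0.288659 + 0.604666] / 0.638164 = 1.399837
d₂ = d₁ − σ√T = 1.399837 − 0.638164 = 0.761673
N(d₁) = 0.919219,  N(d₂) = 0.776872,  e^(−rT) = 0.669624
E₀ = V₀·N(d₁) − D·e^(−rT)·N(d₂)
   = 390.4417·0.919219 − 292.5452·0.669624·0.776872 = 206.715764
B₀ = V₀ − E₀ = 390.4417 − 206.715764 = 183.725936

B0=183.7259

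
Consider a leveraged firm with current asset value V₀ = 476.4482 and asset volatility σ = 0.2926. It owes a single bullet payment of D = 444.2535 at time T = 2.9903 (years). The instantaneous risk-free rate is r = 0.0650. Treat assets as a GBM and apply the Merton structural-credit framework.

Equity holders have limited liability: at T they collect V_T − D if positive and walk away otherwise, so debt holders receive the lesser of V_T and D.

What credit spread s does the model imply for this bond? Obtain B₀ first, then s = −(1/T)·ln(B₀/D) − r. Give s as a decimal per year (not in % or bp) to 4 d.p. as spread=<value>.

d₁ = [ln(V₀/D) + (r + σ²/2)T] / (σ√T)
   = [ln(476.4482/444.2535) + (0.0650 + 0.5·0.2926²)·2.9903] / (0.2926·√2.9903)
   = [0.069964 + 0.322376] / 0.505978 = 0.775409
d₂ = d₁ − σ√T = 0.775409 − 0.505978 = 0.269431
N(d₁) = 0.780951,  N(d₂) = 0.606201,  e^(−rT) = 0.823354
E₀ = V₀·N(d₁) − D·e^(−rT)·N(d₂)
   = 476.4482·0.780951 − 444.2535·0.823354·0.606201 = 150.347887
B₀ = V₀ − E₀ = 476.4482 − 150.347887 = 326.100313
spread = −(1/T)·ln(B₀/D) − r = −(1/2.9903)·ln(326.100313/444.2535) − 0.0650 = 0.03839775

spread=0.0384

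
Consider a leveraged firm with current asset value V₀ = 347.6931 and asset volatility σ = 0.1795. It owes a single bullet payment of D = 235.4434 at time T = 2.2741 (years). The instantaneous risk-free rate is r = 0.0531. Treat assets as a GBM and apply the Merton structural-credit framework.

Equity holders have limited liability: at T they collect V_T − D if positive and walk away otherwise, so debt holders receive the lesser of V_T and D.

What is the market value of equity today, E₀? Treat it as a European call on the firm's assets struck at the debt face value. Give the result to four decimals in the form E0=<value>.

d₁ = [ln(V₀/D) + (r + σ²/2)T] / (σ√T)
   = [ln(347.6931/235.4434) + (0.0531 + 0.5·0.1795²)·2.2741] / (0.1795·√2.2741)
   = [0.389850 + 0.157391] / 0.270688 = 2.021664
d₂ = d₁ − σ√T = 2.021664 − 0.270688 = 1.750976
N(d₁) = 0.978394,  N(d₂) = 0.960025,  e^(−rT) = 0.886251
E₀ = V₀·N(d₁) − D·e^(−rT)·N(d₂)
   = 347.6931·0.978394 − 235.4434·0.886251·0.960025 = 139.860251

E0=139.8603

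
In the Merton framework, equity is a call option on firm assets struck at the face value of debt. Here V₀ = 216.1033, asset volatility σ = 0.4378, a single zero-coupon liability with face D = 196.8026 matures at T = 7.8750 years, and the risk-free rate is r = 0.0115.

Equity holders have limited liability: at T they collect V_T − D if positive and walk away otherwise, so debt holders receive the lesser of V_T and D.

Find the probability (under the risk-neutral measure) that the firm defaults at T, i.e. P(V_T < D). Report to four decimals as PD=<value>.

PD=0.6788

d₁ = [ln(V₀/D) + (r + σ²/2)T] / (σ√T)
   = [ln(216.1033/196.8026) + (0.0115 + 0.5·0.4378²)·7.8750] / (0.4378·√7.8750)
   = [0.093555 + 0.845259] / 1.228573 = 0.764150
d₂ = d₁ − σ√T = 0.764150 − 1.228573 = -0.464423
risk-neutral PD = N(−d₂) = N(0.464423) = 0.678828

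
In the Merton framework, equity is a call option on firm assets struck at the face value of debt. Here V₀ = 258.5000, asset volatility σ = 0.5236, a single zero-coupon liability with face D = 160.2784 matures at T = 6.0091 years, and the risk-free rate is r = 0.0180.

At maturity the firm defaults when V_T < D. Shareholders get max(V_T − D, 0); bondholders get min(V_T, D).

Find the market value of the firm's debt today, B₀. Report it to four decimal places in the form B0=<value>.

d₁ = [ln(V₀/D) + (r + σ²/2)T] / (σ√T)
   = [ln(258.5000/160.2784) + (0.0180 + 0.5·0.5236²)·6.0091] / (0.5236·√6.0091)
   = [0.477983 + 0.931882] / 1.283525 = 1.098432
d₂ = d₁ − σ√T = 1.098432 − 1.283525 = -0.185093
N(d₁) = 0.863992,  N(d₂) = 0.426578,  e^(−rT) = 0.897481
E₀ = V₀·N(d₁) − D·e^(−rT)·N(d₂)
   = 258.5000·0.863992 − 160.2784·0.897481·0.426578 = 161.980083
B₀ = V₀ − E₀ = 258.5000 − 161.980083 = 96.519917

B0=96.5199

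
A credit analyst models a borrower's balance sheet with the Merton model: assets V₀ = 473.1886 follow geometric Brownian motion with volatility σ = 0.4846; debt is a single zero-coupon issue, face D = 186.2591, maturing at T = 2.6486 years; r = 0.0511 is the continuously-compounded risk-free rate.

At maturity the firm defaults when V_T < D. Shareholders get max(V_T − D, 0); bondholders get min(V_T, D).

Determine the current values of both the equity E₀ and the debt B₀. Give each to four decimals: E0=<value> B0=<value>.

E0=318.9131 B0=154.2755

d₁ = [ln(V₀/D) + (r + σ²/2)T] / (σ√T)
   = [ln(473.1886/186.2591) + (0.0511 + 0.5·0.4846²)·2.6486] / (0.4846·√2.6486)
   = [0.932355 + 0.446338] / 0.788663 = 1.748140
d₂ = d₁ − σ√T = 1.748140 − 0.788663 = 0.959477
N(d₁) = 0.959780,  N(d₂) = 0.831341,  e^(−rT) = 0.873416
E₀ = V₀·N(d₁) − D·e^(−rT)·N(d₂)
   = 473.1886·0.959780 − 186.2591·0.873416·0.831341 = 318.913125
B₀ = V₀ − E₀ = 473.1886 − 318.913125 = 154.275475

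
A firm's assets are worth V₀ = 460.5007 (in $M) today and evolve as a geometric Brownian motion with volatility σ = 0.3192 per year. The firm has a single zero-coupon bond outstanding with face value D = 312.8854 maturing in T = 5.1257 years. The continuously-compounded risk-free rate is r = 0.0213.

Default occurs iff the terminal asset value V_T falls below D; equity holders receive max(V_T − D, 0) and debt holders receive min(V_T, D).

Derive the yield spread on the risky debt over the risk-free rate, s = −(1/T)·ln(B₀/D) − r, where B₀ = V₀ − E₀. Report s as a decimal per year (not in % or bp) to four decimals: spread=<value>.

d₁ = [ln(V₀/D) + (r + σ²/2)T] / (σ√T)
   = [ln(460.5007/312.8854) + (0.0213 + 0.5·0.3192²)·5.1257] / (0.3192·√5.1257)
   = [0.386477 + 0.370303] / 0.722669 = 1.047201
d₂ = d₁ − σ√T = 1.047201 − 0.722669 = 0.324532
N(d₁) = 0.852497,  N(d₂) = 0.627232,  e^(−rT) = 0.896571
E₀ = V₀·N(d₁) − D·e^(−rT)·N(d₂)
   = 460.5007·0.852497 − 312.8854·0.896571·0.627232 = 216.621490
B₀ = V₀ − E₀ = 460.5007 − 216.621490 = 243.879210
spread = −(1/T)·ln(B₀/D) − r = −(1/5.1257)·ln(243.879210/312.8854) − 0.0213 = 0.02731071

spread=0.0273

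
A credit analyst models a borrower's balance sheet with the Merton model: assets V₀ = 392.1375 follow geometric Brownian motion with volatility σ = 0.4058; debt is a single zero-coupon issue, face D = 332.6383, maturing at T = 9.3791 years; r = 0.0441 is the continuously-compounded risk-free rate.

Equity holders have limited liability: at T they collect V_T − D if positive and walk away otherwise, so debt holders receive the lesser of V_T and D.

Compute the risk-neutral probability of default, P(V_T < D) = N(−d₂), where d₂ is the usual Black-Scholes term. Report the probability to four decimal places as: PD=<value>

PD=0.5620

d₁ = [ln(V₀/D) + (r + σ²/2)T] / (σ√T)
   = [ln(392.1375/332.6383) + (0.0441 + 0.5·0.4058²)·9.3791] / (0.4058·√9.3791)
   = [0.164557 + 1.185864] / 1.242775 = 1.086617
d₂ = d₁ − σ√T = 1.086617 − 1.242775 = -0.156159
risk-neutral PD = N(−d₂) = N(0.156159) = 0.562046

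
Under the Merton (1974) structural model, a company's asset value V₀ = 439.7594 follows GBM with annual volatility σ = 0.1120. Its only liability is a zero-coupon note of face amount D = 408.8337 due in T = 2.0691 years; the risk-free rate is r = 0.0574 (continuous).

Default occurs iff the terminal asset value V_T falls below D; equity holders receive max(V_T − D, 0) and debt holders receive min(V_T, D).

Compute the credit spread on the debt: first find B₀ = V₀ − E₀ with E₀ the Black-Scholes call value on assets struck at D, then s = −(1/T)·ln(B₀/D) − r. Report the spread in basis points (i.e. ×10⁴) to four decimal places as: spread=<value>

d₁ = [ln(V₀/D) + (r + σ²/2)T] / (σ√T)
   = [ln(439.7594/408.8337) + (0.0574 + 0.5·0.1120²)·2.0691] / (0.1120·√2.0691)
   = [0.072919 + 0.131744] / 0.161105 = 1.270371
d₂ = d₁ − σ√T = 1.270371 − 0.161105 = 1.109266
N(d₁) = 0.898024,  N(d₂) = 0.866342,  e^(−rT) = 0.888015
E₀ = V₀·N(d₁) − D·e^(−rT)·N(d₂)
   = 439.7594·0.898024 − 408.8337·0.888015·0.866342 = 80.388320
B₀ = V₀ − E₀ = 439.7594 − 80.388320 = 359.371080
spread = −(1/T)·ln(B₀/D) − r = −(1/2.0691)·ln(359.371080/408.8337) − 0.0574 = 0.00492322
in basis points: 0.00492322 × 10⁴ = 49.2322 bp

spread=49.2322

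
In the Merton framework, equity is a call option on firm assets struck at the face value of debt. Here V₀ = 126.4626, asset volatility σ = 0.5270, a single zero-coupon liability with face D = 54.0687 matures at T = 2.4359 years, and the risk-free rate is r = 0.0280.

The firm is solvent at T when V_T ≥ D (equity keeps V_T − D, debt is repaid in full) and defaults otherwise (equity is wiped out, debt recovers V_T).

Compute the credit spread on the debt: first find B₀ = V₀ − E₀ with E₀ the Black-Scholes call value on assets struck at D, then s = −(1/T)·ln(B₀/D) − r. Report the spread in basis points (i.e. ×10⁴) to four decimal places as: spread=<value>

spread=350.5999

d₁ = [ln(V₀/D) + (r + σ²/2)T] / (σ√T)
   = [ln(126.4626/54.0687) + (0.0280 + 0.5·0.5270²)·2.4359] / (0.5270·√2.4359)
   = [0.849691 + 0.406465] / 0.822508 = 1.527226
d₂ = d₁ − σ√T = 1.527226 − 0.822508 = 0.704718
N(d₁) = 0.936648,  N(d₂) = 0.759507,  e^(−rT) = 0.934069
E₀ = V₀·N(d₁) − D·e^(−rT)·N(d₂)
   = 126.4626·0.936648 − 54.0687·0.934069·0.759507 = 80.092835
B₀ = V₀ − E₀ = 126.4626 − 80.092835 = 46.369765
spread = −(1/T)·ln(B₀/D) − r = −(1/2.4359)·ln(46.369765/54.0687) − 0.0280 = 0.03505999
in basis points: 0.03505999 × 10⁴ = 350.5999 bp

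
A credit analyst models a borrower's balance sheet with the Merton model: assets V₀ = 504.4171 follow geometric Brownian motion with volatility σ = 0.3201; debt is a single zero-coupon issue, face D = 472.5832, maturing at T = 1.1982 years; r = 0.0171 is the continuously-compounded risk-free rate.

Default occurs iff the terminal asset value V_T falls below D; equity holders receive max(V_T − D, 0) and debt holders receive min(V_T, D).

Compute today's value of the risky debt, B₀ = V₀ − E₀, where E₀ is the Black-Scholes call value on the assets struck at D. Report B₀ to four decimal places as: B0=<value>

B0=414.4579

d₁ = [ln(V₀/D) + (r + σ²/2)T] / (σ√T)
   = [ln(504.4171/472.5832) + (0.0171 + 0.5·0.3201²)·1.1982] / (0.3201·√1.1982)
   = [0.065190 + 0.081875] / 0.350389 = 0.419720
d₂ = d₁ − σ√T = 0.419720 − 0.350389 = 0.069331
N(d₁) = 0.662655,  N(d₂) = 0.527637,  e^(−rT) = 0.979719
E₀ = V₀·N(d₁) − D·e^(−rT)·N(d₂)
   = 504.4171·0.662655 − 472.5832·0.979719·0.527637 = 89.959195
B₀ = V₀ − E₀ = 504.4171 − 89.959195 = 414.457905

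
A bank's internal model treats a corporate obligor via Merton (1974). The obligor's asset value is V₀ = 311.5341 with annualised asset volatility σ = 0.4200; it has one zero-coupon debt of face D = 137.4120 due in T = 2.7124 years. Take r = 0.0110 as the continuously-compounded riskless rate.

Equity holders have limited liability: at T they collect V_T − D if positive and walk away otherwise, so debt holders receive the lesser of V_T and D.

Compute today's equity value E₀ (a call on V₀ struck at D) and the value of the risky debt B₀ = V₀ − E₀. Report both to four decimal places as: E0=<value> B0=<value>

d₁ = [ln(V₀/D) + (r + σ²/2)T] / (σ√T)
   = [ln(311.5341/137.4120) + (0.0110 + 0.5·0.4200²)·2.7124] / (0.4200·√2.7124)
   = [0.818525 + 0.269070] / 0.691713 = 1.572321
d₂ = d₁ − σ√T = 1.572321 − 0.691713 = 0.880607
N(d₁) = 0.942062,  N(d₂) = 0.810735,  e^(−rT) = 0.970604
E₀ = V₀·N(d₁) − D·e^(−rT)·N(d₂)
   = 311.5341·0.942062 − 137.4120·0.970604·0.810735 = 185.354533
B₀ = V₀ − E₀ = 311.5341 − 185.354533 = 126.179567

E0=185.3545 B0=126.1796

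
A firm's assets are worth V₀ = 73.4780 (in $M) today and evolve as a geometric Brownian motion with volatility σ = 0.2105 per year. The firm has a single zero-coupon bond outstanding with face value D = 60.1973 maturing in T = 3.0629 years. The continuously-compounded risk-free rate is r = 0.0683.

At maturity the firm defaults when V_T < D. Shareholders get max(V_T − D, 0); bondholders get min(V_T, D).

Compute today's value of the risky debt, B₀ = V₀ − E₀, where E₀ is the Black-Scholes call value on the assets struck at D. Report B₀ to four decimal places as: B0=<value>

d₁ = [ln(V₀/D) + (r + σ²/2)T] / (σ√T)
   = [ln(73.4780/60.1973) + (0.0683 + 0.5·0.2105²)·3.0629] / (0.2105·√3.0629)
   = [0.199359 + 0.277055] / 0.368399 = 1.293200
d₂ = d₁ − σ√T = 1.293200 − 0.368399 = 0.924801
N(d₁) = 0.902029,  N(d₂) = 0.822465,  e^(−rT) = 0.811236
E₀ = V₀·N(d₁) − D·e^(−rT)·N(d₂)
   = 73.4780·0.902029 − 60.1973·0.811236·0.822465 = 26.114835
B₀ = V₀ − E₀ = 73.4780 − 26.114835 = 47.363165

B0=47.3632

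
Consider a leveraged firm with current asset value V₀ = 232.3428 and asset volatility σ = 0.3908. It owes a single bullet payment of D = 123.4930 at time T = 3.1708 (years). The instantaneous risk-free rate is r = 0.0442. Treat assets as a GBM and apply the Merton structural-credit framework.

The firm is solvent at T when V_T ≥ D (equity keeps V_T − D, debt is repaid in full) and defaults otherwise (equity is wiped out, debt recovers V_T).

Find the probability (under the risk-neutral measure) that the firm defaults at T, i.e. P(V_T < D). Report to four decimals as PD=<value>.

PD=0.2231

d₁ = [ln(V₀/D) + (r + σ²/2)T] / (σ√T)
   = [ln(232.3428/123.4930) + (0.0442 + 0.5·0.3908²)·3.1708] / (0.3908·√3.1708)
   = [0.632029 + 0.382279] / 0.695887 = 1.457575
d₂ = d₁ − σ√T = 1.457575 − 0.695887 = 0.761688
risk-neutral PD = N(−d₂) = N(-0.761688) = 0.223123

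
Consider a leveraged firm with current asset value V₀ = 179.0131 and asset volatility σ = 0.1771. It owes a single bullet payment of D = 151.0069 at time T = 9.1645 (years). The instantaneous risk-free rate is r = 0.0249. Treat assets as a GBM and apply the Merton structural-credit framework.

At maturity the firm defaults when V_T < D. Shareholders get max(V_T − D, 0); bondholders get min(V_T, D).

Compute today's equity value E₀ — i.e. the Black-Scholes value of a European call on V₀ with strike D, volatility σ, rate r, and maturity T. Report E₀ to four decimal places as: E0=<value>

d₁ = [ln(V₀/D) + (r + σ²/2)T] / (σ√T)
   = [ln(179.0131/151.0069) + (0.0249 + 0.5·0.1771²)·9.1645] / (0.1771·√9.1645)
   = [0.170133 + 0.371916] / 0.536134 = 1.011034
d₂ = d₁ − σ√T = 1.011034 − 0.536134 = 0.474900
N(d₁) = 0.844000,  N(d₂) = 0.682571,  e^(−rT) = 0.795968
E₀ = V₀·N(d₁) − D·e^(−rT)·N(d₂)
   = 179.0131·0.844000 − 151.0069·0.795968·0.682571 = 69.044262

E0=69.0443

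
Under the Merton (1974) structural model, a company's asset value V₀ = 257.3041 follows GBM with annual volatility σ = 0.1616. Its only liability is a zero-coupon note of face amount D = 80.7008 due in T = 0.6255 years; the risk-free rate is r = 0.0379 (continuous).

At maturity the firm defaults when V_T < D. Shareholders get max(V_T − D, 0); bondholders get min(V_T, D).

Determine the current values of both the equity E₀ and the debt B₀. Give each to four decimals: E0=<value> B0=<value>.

d₁ = [ln(V₀/D) + (r + σ²/2)T] / (σ√T)
   = [ln(257.3041/80.7008) + (0.0379 + 0.5·0.1616²)·0.6255] / (0.1616·√0.6255)
   = [1.159510 + 0.031874] / 0.127807 = 9.321735
d₂ = d₁ − σ√T = 9.321735 − 0.127807 = 9.193927
N(d₁) = 1.000000,  N(d₂) = 1.000000,  e^(−rT) = 0.976572
E₀ = V₀·N(d₁) − D·e^(−rT)·N(d₂)
   = 257.3041·1.000000 − 80.7008·0.976572·1.000000 = 178.493931
B₀ = V₀ − E₀ = 257.3041 − 178.493931 = 78.810169

E0=178.4939 B0=78.8102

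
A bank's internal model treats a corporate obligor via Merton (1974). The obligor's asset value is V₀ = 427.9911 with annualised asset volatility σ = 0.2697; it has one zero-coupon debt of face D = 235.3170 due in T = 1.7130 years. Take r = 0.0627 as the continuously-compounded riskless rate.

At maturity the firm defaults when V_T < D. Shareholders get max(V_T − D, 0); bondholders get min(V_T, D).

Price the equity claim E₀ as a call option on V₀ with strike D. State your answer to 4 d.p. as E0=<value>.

E0=217.5315

d₁ = [ln(V₀/D) + (r + σ²/2)T] / (σ√T)
   = [ln(427.9911/235.3170) + (0.0627 + 0.5·0.2697²)·1.7130] / (0.2697·√1.7130)
   = [0.598169 + 0.169705] / 0.352988 = 2.175356
d₂ = d₁ − σ√T = 2.175356 − 0.352988 = 1.822369
N(d₁) = 0.985198,  N(d₂) = 0.965800,  e^(−rT) = 0.898162
E₀ = V₀·N(d₁) − D·e^(−rT)·N(d₂)
   = 427.9911·0.985198 − 235.3170·0.898162·0.965800 = 217.531535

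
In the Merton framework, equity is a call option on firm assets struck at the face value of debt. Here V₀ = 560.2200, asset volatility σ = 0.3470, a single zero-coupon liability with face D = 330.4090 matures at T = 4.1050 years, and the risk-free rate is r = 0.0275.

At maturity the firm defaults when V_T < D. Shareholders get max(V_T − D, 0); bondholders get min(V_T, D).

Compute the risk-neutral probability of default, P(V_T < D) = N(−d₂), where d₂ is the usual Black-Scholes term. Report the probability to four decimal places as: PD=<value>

d₁ = [ln(V₀/D) + (r + σ²/2)T] / (σ√T)
   = [ln(560.2200/330.4090) + (0.0275 + 0.5·0.3470²)·4.1050] / (0.3470·√4.1050)
   = [0.527998 + 0.360027] / 0.703050 = 1.263104
d₂ = d₁ − σ√T = 1.263104 − 0.703050 = 0.560055
risk-neutral PD = N(−d₂) = N(-0.560055) = 0.287721

PD=0.2877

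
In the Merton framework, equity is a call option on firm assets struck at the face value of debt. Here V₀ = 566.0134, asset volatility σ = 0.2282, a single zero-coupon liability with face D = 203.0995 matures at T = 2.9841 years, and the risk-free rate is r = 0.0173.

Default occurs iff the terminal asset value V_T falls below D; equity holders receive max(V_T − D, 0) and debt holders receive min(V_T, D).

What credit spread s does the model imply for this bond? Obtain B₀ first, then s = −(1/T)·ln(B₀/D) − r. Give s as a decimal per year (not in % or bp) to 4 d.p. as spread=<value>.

spread=0.0002

d₁ = [ln(V₀/D) + (r + σ²/2)T] / (σ√T)
   = [ln(566.0134/203.0995) + (0.0173 + 0.5·0.2282²)·2.9841] / (0.2282·√2.9841)
   = [1.024922 + 0.129324] / 0.394205 = 2.928032
d₂ = d₁ − σ√T = 2.928032 − 0.394205 = 2.533827
N(d₁) = 0.998294,  N(d₂) = 0.994359,  e^(−rT) = 0.949685
E₀ = V₀·N(d₁) − D·e^(−rT)·N(d₂)
   = 566.0134·0.998294 − 203.0995·0.949685·0.994359 = 373.255556
B₀ = V₀ − E₀ = 566.0134 − 373.255556 = 192.757844
spread = −(1/T)·ln(B₀/D) − r = −(1/2.9841)·ln(192.757844/203.0995) − 0.0173 = 0.00021325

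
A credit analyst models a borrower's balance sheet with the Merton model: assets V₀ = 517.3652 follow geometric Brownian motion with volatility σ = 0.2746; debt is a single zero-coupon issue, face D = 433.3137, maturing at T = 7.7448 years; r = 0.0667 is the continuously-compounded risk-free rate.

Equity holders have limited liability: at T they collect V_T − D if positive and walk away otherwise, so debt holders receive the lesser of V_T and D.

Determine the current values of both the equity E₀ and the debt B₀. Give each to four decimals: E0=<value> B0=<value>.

E0=285.3178 B0=232.0474

d₁ = [ln(V₀/D) + (r + σ²/2)T] / (σ√T)
   = [ln(517.3652/433.3137) + (0.0667 + 0.5·0.2746²)·7.7448] / (0.2746·√7.7448)
   = [0.177287 + 0.808577] / 0.764198 = 1.290065
d₂ = d₁ − σ√T = 1.290065 − 0.764198 = 0.525867
N(d₁) = 0.901486,  N(d₂) = 0.700510,  e^(−rT) = 0.596558
E₀ = V₀·N(d₁) − D·e^(−rT)·N(d₂)
   = 517.3652·0.901486 − 433.3137·0.596558·0.700510 = 285.317821
B₀ = V₀ − E₀ = 517.3652 − 285.317821 = 232.047379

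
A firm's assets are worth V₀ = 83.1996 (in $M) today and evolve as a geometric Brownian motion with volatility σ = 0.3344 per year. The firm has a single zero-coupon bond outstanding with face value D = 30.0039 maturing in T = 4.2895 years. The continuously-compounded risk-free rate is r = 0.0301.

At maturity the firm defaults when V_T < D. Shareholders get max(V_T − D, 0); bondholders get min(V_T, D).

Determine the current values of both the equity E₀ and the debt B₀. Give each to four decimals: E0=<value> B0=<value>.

E0=57.4564 B0=25.7432

d₁ = [ln(V₀/D) + (r + σ²/2)T] / (σ√T)
   = [ln(83.1996/30.0039) + (0.0301 + 0.5·0.3344²)·4.2895] / (0.3344·√4.2895)
   = [1.019915 + 0.368947] / 0.692579 = 2.005347
d₂ = d₁ − σ√T = 2.005347 − 0.692579 = 1.312768
N(d₁) = 0.977537,  N(d₂) = 0.905369,  e^(−rT) = 0.878874
E₀ = V₀·N(d₁) − D·e^(−rT)·N(d₂)
   = 83.1996·0.977537 − 30.0039·0.878874·0.905369 = 57.456423
B₀ = V₀ − E₀ = 83.1996 − 57.456423 = 25.743177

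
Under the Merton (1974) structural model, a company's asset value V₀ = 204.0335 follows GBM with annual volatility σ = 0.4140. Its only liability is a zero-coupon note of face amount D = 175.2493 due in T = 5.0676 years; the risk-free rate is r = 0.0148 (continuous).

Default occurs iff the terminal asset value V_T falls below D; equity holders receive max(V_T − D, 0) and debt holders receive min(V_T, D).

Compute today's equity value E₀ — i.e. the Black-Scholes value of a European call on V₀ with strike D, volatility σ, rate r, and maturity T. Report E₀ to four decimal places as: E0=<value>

d₁ = [ln(V₀/D) + (r + σ²/2)T] / (σ√T)
   = [ln(204.0335/175.2493) + (0.0148 + 0.5·0.4140²)·5.0676] / (0.4140·√5.0676)
   = [0.152075 + 0.509284] / 0.931969 = 0.709635
d₂ = d₁ − σ√T = 0.709635 − 0.931969 = -0.222334
N(d₁) = 0.761035,  N(d₂) = 0.412027,  e^(−rT) = 0.927743
E₀ = V₀·N(d₁) − D·e^(−rT)·N(d₂)
   = 204.0335·0.761035 − 175.2493·0.927743·0.412027 = 88.286644

E0=88.2866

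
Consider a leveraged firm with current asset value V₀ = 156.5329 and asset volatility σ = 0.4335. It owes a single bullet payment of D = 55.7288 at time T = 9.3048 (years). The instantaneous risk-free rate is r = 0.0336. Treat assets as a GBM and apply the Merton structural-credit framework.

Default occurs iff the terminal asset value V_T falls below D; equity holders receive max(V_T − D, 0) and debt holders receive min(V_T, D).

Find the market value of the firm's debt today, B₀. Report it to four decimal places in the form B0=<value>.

B0=33.3537

d₁ = [ln(V₀/D) + (r + σ²/2)T] / (σ√T)
   = [ln(156.5329/55.7288) + (0.0336 + 0.5·0.4335²)·9.3048] / (0.4335·√9.3048)
   = [1.032769 + 1.186931] / 1.322338 = 1.678617
d₂ = d₁ − σ√T = 1.678617 − 1.322338 = 0.356279
N(d₁) = 0.953387,  N(d₂) = 0.639184,  e^(−rT) = 0.731512
E₀ = V₀·N(d₁) − D·e^(−rT)·N(d₂)
   = 156.5329·0.953387 − 55.7288·0.731512·0.639184 = 123.179208
B₀ = V₀ − E₀ = 156.5329 − 123.179208 = 33.353692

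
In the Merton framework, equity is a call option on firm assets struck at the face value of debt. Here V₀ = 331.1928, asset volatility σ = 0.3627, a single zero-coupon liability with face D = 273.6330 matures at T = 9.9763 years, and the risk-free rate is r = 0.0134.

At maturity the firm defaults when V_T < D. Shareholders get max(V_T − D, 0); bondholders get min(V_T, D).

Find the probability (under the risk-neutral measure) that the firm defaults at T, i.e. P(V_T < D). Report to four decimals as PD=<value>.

PD=0.6139

d₁ = [ln(V₀/D) + (r + σ²/2)T] / (σ√T)
   = [ln(331.1928/273.6330) + (0.0134 + 0.5·0.3627²)·9.9763] / (0.3627·√9.9763)
   = [0.190913 + 0.789880] / 1.145598 = 0.856140
d₂ = d₁ − σ√T = 0.856140 − 1.145598 = -0.289458
risk-neutral PD = N(−d₂) = N(0.289458) = 0.613884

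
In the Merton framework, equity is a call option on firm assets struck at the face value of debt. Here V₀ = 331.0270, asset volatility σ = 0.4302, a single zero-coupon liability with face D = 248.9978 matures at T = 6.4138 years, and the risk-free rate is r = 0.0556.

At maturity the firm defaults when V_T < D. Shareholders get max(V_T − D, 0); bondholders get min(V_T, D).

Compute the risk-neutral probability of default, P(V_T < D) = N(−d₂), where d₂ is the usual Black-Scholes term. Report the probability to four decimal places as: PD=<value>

d₁ = [ln(V₀/D) + (r + σ²/2)T] / (σ√T)
   = [ln(331.0270/248.9978) + (0.0556 + 0.5·0.4302²)·6.4138] / (0.4302·√6.4138)
   = [0.284756 + 0.950115] / 1.089502 = 1.133427
d₂ = d₁ − σ√T = 1.133427 − 1.089502 = 0.043924
risk-neutral PD = N(−d₂) = N(-0.043924) = 0.482482

PD=0.4825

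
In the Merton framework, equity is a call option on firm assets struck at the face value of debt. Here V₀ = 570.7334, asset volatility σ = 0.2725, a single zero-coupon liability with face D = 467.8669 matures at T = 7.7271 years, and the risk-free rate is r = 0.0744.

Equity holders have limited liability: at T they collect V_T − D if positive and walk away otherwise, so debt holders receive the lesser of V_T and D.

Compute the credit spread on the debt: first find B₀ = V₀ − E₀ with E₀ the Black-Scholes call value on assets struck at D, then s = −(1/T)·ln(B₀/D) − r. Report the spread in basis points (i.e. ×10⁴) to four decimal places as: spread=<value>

spread=115.2708

d₁ = [ln(V₀/D) + (r + σ²/2)T] / (σ√T)
   = [ln(570.7334/467.8669) + (0.0744 + 0.5·0.2725²)·7.7271] / (0.2725·√7.7271)
   = [0.198738 + 0.861789] / 0.757486 = 1.400061
d₂ = d₁ − σ√T = 1.400061 − 0.757486 = 0.642575
N(d₁) = 0.919253,  N(d₂) = 0.739750,  e^(−rT) = 0.562763
E₀ = V₀·N(d₁) − D·e^(−rT)·N(d₂)
   = 570.7334·0.919253 − 467.8669·0.562763·0.739750 = 329.873184
B₀ = V₀ − E₀ = 570.7334 − 329.873184 = 240.860216
spread = −(1/T)·ln(B₀/D) − r = −(1/7.7271)·ln(240.860216/467.8669) − 0.0744 = 0.01152708
in basis points: 0.01152708 × 10⁴ = 115.2708 bp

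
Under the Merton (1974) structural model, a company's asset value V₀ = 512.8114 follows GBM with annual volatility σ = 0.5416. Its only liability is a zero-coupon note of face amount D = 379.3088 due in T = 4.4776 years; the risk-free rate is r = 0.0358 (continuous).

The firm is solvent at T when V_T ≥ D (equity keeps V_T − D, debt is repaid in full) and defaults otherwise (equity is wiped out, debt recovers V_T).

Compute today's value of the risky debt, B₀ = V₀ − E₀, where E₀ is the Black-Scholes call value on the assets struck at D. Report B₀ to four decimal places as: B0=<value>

d₁ = [ln(V₀/D) + (r + σ²/2)T] / (σ√T)
   = [ln(512.8114/379.3088) + (0.0358 + 0.5·0.5416²)·4.4776] / (0.5416·√4.4776)
   = [0.301557 + 0.817007] / 1.146044 = 0.976022
d₂ = d₁ − σ√T = 0.976022 − 1.146044 = -0.170022
N(d₁) = 0.835473,  N(d₂) = 0.432496,  e^(−rT) = 0.851890
E₀ = V₀·N(d₁) − D·e^(−rT)·N(d₂)
   = 512.8114·0.835473 − 379.3088·0.851890·0.432496 = 288.687928
B₀ = V₀ − E₀ = 512.8114 − 288.687928 = 224.123472

B0=224.1235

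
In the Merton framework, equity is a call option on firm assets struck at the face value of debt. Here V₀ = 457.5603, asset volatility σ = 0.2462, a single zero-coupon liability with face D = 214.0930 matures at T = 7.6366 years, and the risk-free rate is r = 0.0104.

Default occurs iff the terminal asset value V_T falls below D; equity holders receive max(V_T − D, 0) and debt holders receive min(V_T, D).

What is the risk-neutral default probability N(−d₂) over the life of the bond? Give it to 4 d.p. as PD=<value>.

d₁ = [ln(V₀/D) + (r + σ²/2)T] / (σ√T)
   = [ln(457.5603/214.0930) + (0.0104 + 0.5·0.2462²)·7.6366] / (0.2462·√7.6366)
   = [0.759498 + 0.310865] / 0.680359 = 1.573233
d₂ = d₁ − σ√T = 1.573233 − 0.680359 = 0.892874
risk-neutral PD = N(−d₂) = N(-0.892874) = 0.185962

PD=0.1860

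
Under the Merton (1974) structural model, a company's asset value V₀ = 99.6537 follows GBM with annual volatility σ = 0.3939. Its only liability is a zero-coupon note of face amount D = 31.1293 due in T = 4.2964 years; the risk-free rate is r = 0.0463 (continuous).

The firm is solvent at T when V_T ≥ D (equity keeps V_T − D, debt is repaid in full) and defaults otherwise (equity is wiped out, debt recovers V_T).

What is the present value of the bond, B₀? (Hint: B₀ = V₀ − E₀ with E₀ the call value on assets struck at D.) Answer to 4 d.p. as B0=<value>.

B0=24.7507

d₁ = [ln(V₀/D) + (r + σ²/2)T] / (σ√T)
   = [ln(99.6537/31.1293) + (0.0463 + 0.5·0.3939²)·4.2964] / (0.3939·√4.2964)
   = [1.163552 + 0.532232] / 0.816466 = 2.076979
d₂ = d₁ − σ√T = 2.076979 − 0.816466 = 1.260513
N(d₁) = 0.981098,  N(d₂) = 0.896258,  e^(−rT) = 0.819613
E₀ = V₀·N(d₁) − D·e^(−rT)·N(d₂)
   = 99.6537·0.981098 − 31.1293·0.819613·0.896258 = 74.902977
B₀ = V₀ − E₀ = 99.6537 − 74.902977 = 24.750723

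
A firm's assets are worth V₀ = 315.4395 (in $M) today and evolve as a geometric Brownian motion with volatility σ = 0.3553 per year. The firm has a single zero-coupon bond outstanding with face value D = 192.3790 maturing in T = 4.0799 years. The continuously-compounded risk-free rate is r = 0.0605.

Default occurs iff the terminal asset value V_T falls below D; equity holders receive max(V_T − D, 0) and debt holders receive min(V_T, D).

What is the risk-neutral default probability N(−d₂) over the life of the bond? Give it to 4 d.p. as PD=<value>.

d₁ = [ln(V₀/D) + (r + σ²/2)T] / (σ√T)
   = [ln(315.4395/192.3790) + (0.0605 + 0.5·0.3553²)·4.0799] / (0.3553·√4.0799)
   = [0.494500 + 0.504353] / 0.717662 = 1.391815
d₂ = d₁ − σ√T = 1.391815 − 0.717662 = 0.674153
risk-neutral PD = N(−d₂) = N(-0.674153) = 0.250107

PD=0.2501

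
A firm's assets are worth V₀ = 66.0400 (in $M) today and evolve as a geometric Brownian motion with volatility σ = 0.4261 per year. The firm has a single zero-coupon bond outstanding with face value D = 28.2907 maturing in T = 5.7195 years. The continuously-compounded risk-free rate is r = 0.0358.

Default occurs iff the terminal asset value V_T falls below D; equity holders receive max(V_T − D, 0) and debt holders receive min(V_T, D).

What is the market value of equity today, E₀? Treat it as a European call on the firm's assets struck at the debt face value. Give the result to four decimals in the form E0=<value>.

E0=45.8509

d₁ = [ln(V₀/D) + (r + σ²/2)T] / (σ√T)
   = [ln(66.0400/28.2907) + (0.0358 + 0.5·0.4261²)·5.7195] / (0.4261·√5.7195)
   = [0.847727 + 0.723978] / 1.019038 = 1.542341
d₂ = d₁ − σ√T = 1.542341 − 1.019038 = 0.523303
N(d₁) = 0.938505,  N(d₂) = 0.699618,  e^(−rT) = 0.814844
E₀ = V₀·N(d₁) − D·e^(−rT)·N(d₂)
   = 66.0400·0.938505 − 28.2907·0.814844·0.699618 = 45.850885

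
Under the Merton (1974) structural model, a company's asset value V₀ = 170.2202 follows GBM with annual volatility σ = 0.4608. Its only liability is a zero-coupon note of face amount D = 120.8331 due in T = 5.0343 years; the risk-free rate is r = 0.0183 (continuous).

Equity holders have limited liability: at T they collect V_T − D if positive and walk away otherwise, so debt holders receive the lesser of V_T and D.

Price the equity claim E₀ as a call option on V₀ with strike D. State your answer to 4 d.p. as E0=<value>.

E0=89.6918

d₁ = [ln(V₀/D) + (r + σ²/2)T] / (σ√T)
   = [ln(170.2202/120.8331) + (0.0183 + 0.5·0.4608²)·5.0343] / (0.4608·√5.0343)
   = [0.342683 + 0.626611] / 1.033908 = 0.937504
d₂ = d₁ − σ√T = 0.937504 − 1.033908 = -0.096404
N(d₁) = 0.825750,  N(d₂) = 0.461600,  e^(−rT) = 0.911989
E₀ = V₀·N(d₁) − D·e^(−rT)·N(d₂)
   = 170.2202·0.825750 − 120.8331·0.911989·0.461600 = 89.691821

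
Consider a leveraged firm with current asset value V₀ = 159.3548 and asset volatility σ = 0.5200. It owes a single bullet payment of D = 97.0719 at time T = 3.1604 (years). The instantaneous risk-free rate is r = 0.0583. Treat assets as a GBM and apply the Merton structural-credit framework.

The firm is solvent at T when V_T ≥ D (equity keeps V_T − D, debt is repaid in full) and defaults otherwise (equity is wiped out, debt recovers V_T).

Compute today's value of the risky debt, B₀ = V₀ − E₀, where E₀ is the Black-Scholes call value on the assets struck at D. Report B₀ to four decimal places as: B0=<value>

d₁ = [ln(V₀/D) + (r + σ²/2)T] / (σ√T)
   = [ln(159.3548/97.0719) + (0.0583 + 0.5·0.5200²)·3.1604] / (0.5200·√3.1604)
   = [0.495681 + 0.611537] / 0.924431 = 1.197730
d₂ = d₁ − σ√T = 1.197730 − 0.924431 = 0.273300
N(d₁) = 0.884489,  N(d₂) = 0.607689,  e^(−rT) = 0.831727
E₀ = V₀·N(d₁) − D·e^(−rT)·N(d₂)
   = 159.3548·0.884489 − 97.0719·0.831727·0.607689 = 91.884437
B₀ = V₀ − E₀ = 159.3548 − 91.884437 = 67.470363

B0=67.4704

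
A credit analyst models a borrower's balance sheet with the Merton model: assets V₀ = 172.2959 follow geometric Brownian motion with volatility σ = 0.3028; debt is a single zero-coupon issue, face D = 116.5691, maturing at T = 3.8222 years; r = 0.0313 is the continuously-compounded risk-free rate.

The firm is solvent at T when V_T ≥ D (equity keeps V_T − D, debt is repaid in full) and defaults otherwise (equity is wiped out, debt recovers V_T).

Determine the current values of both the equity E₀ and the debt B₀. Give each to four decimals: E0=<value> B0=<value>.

E0=77.1516 B0=95.1443

d₁ = [ln(V₀/D) + (r + σ²/2)T] / (σ√T)
   = [ln(172.2959/116.5691) + (0.0313 + 0.5·0.3028²)·3.8222] / (0.3028·√3.8222)
   = [0.390729 + 0.294859] / 0.591988 = 1.158113
d₂ = d₁ − σ√T = 1.158113 − 0.591988 = 0.566126
N(d₁) = 0.876591,  N(d₂) = 0.714346,  e^(−rT) = 0.887244
E₀ = V₀·N(d₁) − D·e^(−rT)·N(d₂)
   = 172.2959·0.876591 − 116.5691·0.887244·0.714346 = 77.151636
B₀ = V₀ − E₀ = 172.2959 − 77.151636 = 95.144264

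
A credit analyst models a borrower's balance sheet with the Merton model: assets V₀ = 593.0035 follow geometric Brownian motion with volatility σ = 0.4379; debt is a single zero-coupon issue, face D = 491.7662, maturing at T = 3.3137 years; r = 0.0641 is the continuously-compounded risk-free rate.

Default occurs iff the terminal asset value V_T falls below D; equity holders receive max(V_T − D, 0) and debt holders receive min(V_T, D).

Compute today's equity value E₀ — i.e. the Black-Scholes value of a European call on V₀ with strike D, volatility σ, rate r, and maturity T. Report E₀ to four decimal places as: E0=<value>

d₁ = [ln(V₀/D) + (r + σ²/2)T] / (σ√T)
   = [ln(593.0035/491.7662) + (0.0641 + 0.5·0.4379²)·3.3137] / (0.4379·√3.3137)
   = [0.187197 + 0.530120] / 0.797134 = 0.899869
d₂ = d₁ − σ√T = 0.899869 − 0.797134 = 0.102735
N(d₁) = 0.815905,  N(d₂) = 0.540913,  e^(−rT) = 0.808635
E₀ = V₀·N(d₁) − D·e^(−rT)·N(d₂)
   = 593.0035·0.815905 − 491.7662·0.808635·0.540913 = 268.735446

E0=268.7354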